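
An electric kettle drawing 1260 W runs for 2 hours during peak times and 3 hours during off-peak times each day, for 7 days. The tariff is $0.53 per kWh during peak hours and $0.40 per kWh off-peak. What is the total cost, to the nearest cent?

$19.93

Peak energy = 1.26 kW × 2 h × 7 = 17.64 kWh
Off-peak energy = 1.26 kW × 3 h × 7 = 26.46 kWh
Cost = 17.64 × $0.53 + 26.46 × $0.40 = $9.3492 + $10.584 = $19.93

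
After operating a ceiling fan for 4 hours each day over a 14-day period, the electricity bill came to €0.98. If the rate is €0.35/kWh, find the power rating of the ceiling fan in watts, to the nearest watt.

Energy = €0.98 ÷ €0.35/kWh = 2.8 kWh
Runtime = 4 h/day × 14 days = 56 h
Power = 2.8 kWh ÷ 56 h = 0.05 kW = 50 W

50 W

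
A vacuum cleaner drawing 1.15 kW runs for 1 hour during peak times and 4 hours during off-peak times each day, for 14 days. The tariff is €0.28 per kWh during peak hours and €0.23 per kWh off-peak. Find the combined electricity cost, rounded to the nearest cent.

Peak energy = 1.15 kW × 1 h × 14 = 16.1 kWh
Off-peak energy = 1.15 kW × 4 h × 14 = 64.4 kWh
Cost = 16.1 × €0.28 + 64.4 × €0.23 = €4.508 + €14.812 = €19.32

€19.32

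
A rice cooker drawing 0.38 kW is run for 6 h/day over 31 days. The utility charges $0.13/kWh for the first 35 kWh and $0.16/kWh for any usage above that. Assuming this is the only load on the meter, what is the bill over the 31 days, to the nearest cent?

$10.26

Runtime = 6 h/day × 31 days = 186 h
Energy = 0.38 kW × 186 h = 70.68 kWh
Tier 1 (0–35 kWh): 35 × $0.13 = $4.55
Above 35 kWh: 35.68 × $0.16 = $5.7088
Bill = $10.26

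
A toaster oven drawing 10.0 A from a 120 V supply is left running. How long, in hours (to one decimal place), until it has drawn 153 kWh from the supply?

127.5 h

Power = 10.0 A × 120 V = 1200 W = 1.2 kW
Hours = 153 kWh ÷ 1.2 kW = 127.5 h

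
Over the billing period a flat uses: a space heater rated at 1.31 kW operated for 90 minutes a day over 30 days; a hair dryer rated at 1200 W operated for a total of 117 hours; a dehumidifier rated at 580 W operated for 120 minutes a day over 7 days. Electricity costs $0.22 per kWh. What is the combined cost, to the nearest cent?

space heater: Runtime = 90 min × 30 = 2700 min = 45 h
space heater: 1.31 kW × 45 h = 58.95 kWh
hair dryer: 1.2 kW × 117 h = 140.4 kWh
dehumidifier: Runtime = 120 min × 7 = 840 min = 14 h
dehumidifier: 0.58 kW × 14 h = 8.12 kWh
Total energy = 207.47 kWh
Cost = 207.47 × $0.22 = $45.64

$45.64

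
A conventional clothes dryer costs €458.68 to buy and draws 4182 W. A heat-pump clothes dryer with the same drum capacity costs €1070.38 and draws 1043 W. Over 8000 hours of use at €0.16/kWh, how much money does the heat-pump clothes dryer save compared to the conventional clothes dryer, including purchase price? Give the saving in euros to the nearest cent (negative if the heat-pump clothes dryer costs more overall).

conventional clothes dryer: €458.68 + (4182/1000) kW × 8000 h × €0.16 = €458.68 + €5352.96 = €5811.64
heat-pump clothes dryer: €1070.38 + (1043/1000) kW × 8000 h × €0.16 = €1070.38 + €1335.04 = €2405.42
Saving = €5811.64 − €2405.42 = €3406.22

€3406.22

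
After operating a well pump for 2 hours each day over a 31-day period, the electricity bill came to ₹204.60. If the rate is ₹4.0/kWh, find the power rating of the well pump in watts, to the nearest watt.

825 W

Energy = ₹204.60 ÷ ₹4.0/kWh = 51.15 kWh
Runtime = 2 h/day × 31 days = 62 h
Power = 51.15 kWh ÷ 62 h = 0.825 kW = 825 W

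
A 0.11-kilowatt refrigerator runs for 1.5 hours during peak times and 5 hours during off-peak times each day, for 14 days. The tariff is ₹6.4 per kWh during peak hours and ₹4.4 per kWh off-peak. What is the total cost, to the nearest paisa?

₹48.66

Peak energy = 0.11 kW × 1.5 h × 14 = 2.31 kWh
Off-peak energy = 0.11 kW × 5 h × 14 = 7.7 kWh
Cost = 2.31 × ₹6.4 + 7.7 × ₹4.4 = ₹14.784 + ₹33.88 = ₹48.66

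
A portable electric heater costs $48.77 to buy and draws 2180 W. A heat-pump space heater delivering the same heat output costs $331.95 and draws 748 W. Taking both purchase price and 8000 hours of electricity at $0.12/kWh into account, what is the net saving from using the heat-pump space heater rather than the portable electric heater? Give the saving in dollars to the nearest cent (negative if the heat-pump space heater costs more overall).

$1091.54

portable electric heater: $48.77 + (2180/1000) kW × 8000 h × $0.12 = $48.77 + $2092.8 = $2141.57
heat-pump space heater: $331.95 + (748/1000) kW × 8000 h × $0.12 = $331.95 + $718.08 = $1050.03
Saving = $2141.57 − $1050.03 = $1091.54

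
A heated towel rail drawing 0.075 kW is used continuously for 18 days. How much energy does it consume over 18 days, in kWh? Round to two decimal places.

Runtime = 24 h × 18 = 432 h
Energy = 0.075 kW × 432 h = 32.4 kWh

32.40 kWh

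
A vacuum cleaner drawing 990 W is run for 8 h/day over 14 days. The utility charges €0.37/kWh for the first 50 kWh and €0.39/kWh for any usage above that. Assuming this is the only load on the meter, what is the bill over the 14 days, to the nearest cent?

€42.24

Runtime = 8 h/day × 14 days = 112 h
Energy = 0.99 kW × 112 h = 110.88 kWh
Tier 1 (0–50 kWh): 50 × €0.37 = €18.5
Above 50 kWh: 60.88 × €0.39 = €23.7432
Bill = €42.24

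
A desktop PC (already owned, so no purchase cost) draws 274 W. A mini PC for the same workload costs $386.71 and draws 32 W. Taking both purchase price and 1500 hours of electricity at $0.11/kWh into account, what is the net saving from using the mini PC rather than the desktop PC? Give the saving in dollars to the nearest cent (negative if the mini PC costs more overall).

-$346.78

desktop PC: $0.00 + (274/1000) kW × 1500 h × $0.11 = $0.00 + $45.21 = $45.21
mini PC: $386.71 + (32/1000) kW × 1500 h × $0.11 = $386.71 + $5.28 = $391.99
Saving = $45.21 − $391.99 = −$346.78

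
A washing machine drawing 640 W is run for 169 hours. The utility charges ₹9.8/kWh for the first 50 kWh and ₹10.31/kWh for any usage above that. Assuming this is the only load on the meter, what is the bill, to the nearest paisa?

Energy = 0.64 kW × 169 h = 108.16 kWh
Tier 1 (0–50 kWh): 50 × ₹9.8 = ₹490
Above 50 kWh: 58.16 × ₹10.31 = ₹599.6296
Bill = ₹1089.63

₹1089.63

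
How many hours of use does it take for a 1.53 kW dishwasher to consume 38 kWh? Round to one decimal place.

24.8 h

Hours = 38 kWh ÷ 1.53 kW = 24.8 h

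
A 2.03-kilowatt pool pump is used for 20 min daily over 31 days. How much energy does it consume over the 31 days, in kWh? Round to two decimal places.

Runtime = 20 min × 31 = 620 min = 10.333333… h
Energy = 2.03 kW × 10.333333… h = 20.976666… kWh ≈ 20.98 kWh

20.98 kWh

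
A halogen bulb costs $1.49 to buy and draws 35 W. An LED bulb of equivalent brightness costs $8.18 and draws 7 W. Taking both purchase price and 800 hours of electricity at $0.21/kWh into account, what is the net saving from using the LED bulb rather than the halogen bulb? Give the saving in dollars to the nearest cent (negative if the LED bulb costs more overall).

halogen bulb: $1.49 + (35/1000) kW × 800 h × $0.21 = $1.49 + $5.88 = $7.37
LED bulb: $8.18 + (7/1000) kW × 800 h × $0.21 = $8.18 + $1.176 = $9.356
Saving = $7.37 − $9.356 = −$1.986 → -$1.99

-$1.99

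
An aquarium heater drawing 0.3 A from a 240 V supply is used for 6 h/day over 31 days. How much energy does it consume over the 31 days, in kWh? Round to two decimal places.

13.39 kWh

Power = 0.3 A × 240 V = 72 W = 0.072 kW
Runtime = 6 h/day × 31 days = 186 h
Energy = 0.072 kW × 186 h = 13.392 kWh ≈ 13.39 kWh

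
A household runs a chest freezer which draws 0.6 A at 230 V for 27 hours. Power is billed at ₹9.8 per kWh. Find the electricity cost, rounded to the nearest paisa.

₹36.51

Power = 0.6 A × 230 V = 138 W = 0.138 kW
Energy = 0.138 kW × 27 h = 3.726 kWh
Cost = 3.726 kWh × ₹9.8/kWh = ₹36.51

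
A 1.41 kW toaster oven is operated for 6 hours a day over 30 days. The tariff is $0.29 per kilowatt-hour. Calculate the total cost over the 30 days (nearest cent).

$73.60

Runtime = 6 h/day × 30 days = 180 h
Energy = 1.41 kW × 180 h = 253.8 kWh
Cost = 253.8 kWh × $0.29/kWh = $73.60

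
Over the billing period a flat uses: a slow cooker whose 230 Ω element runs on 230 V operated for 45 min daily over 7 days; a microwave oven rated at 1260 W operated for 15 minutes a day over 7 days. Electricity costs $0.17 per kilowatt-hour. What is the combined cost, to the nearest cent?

slow cooker: Power = V²/R = 230²/230 = 230 W = 0.23 kW
slow cooker: Runtime = 45 min × 7 = 315 min = 5.25 h
slow cooker: 0.23 kW × 5.25 h = 1.2075 kWh
microwave oven: Runtime = 15 min × 7 = 105 min = 1.75 h
microwave oven: 1.26 kW × 1.75 h = 2.205 kWh
Total energy = 3.4125 kWh
Cost = 3.4125 × $0.17 = $0.58

$0.58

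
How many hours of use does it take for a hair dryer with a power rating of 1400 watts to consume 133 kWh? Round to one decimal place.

95.0 h

Hours = 133 kWh ÷ 1.4 kW = 95.0 h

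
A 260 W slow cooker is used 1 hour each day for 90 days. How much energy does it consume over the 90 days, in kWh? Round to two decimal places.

Runtime = 1 h/day × 90 days = 90 h
Energy = 0.26 kW × 90 h = 23.4 kWh

23.40 kWh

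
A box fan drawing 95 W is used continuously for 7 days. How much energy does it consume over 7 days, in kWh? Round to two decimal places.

15.96 kWh

Runtime = 24 h × 7 = 168 h
Energy = 0.095 kW × 168 h = 15.96 kWh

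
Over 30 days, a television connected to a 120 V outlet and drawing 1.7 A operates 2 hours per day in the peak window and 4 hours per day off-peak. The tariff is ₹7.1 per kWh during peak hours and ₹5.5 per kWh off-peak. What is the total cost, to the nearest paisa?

Power = 1.7 A × 120 V = 204 W = 0.204 kW
Peak energy = 0.204 kW × 2 h × 30 = 12.24 kWh
Off-peak energy = 0.204 kW × 4 h × 30 = 24.48 kWh
Cost = 12.24 × ₹7.1 + 24.48 × ₹5.5 = ₹86.904 + ₹134.64 = ₹221.54

₹221.54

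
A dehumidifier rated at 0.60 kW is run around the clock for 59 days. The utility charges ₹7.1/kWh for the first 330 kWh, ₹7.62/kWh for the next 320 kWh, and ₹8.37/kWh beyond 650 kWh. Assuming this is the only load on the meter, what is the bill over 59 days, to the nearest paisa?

Runtime = 24 h × 59 = 1416 h
Energy = 0.6 kW × 1416 h = 849.6 kWh
Tier 1 (0–330 kWh): 330 × ₹7.1 = ₹2343
Tier 2 (330–650 kWh): 320 × ₹7.62 = ₹2438.4
Above 650 kWh: 199.6 × ₹8.37 = ₹1670.652
Bill = ₹6452.05

₹6452.05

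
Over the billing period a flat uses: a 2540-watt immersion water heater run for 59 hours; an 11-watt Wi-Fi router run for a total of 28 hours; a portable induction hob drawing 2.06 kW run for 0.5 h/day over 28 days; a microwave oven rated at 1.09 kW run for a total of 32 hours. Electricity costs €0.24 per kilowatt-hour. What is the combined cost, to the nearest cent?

€51.33

immersion water heater: 2.54 kW × 59 h = 149.86 kWh
Wi-Fi router: 0.011 kW × 28 h = 0.308 kWh
portable induction hob: Runtime = 0.5 h/day × 28 days = 14 h
portable induction hob: 2.06 kW × 14 h = 28.84 kWh
microwave oven: 1.09 kW × 32 h = 34.88 kWh
Total energy = 213.888 kWh
Cost = 213.888 × €0.24 = €51.33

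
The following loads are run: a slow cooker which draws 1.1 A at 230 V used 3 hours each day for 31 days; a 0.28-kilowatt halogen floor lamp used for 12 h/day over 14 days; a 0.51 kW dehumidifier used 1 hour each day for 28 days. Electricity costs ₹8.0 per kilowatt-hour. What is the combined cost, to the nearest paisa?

slow cooker: Power = 1.1 A × 230 V = 253 W = 0.253 kW
slow cooker: Runtime = 3 h/day × 31 days = 93 h
slow cooker: 0.253 kW × 93 h = 23.529 kWh
halogen floor lamp: Runtime = 12 h/day × 14 days = 168 h
halogen floor lamp: 0.28 kW × 168 h = 47.04 kWh
dehumidifier: Runtime = 1 h/day × 28 days = 28 h
dehumidifier: 0.51 kW × 28 h = 14.28 kWh
Total energy = 84.849 kWh
Cost = 84.849 × ₹8.0 = ₹678.79

₹678.79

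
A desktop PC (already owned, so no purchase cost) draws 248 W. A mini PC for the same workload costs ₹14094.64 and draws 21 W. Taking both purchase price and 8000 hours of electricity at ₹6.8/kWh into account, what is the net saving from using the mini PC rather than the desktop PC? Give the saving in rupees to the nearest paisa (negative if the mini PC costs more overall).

-₹1745.84

desktop PC: ₹0.00 + (248/1000) kW × 8000 h × ₹6.8 = ₹0.00 + ₹13491.2 = ₹13491.2
mini PC: ₹14094.64 + (21/1000) kW × 8000 h × ₹6.8 = ₹14094.64 + ₹1142.4 = ₹15237.04
Saving = ₹13491.2 − ₹15237.04 = −₹1745.84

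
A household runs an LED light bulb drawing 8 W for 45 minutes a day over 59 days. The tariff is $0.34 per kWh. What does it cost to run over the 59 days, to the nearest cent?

Runtime = 45 min × 59 = 2655 min = 44.25 h
Energy = 0.008 kW × 44.25 h = 0.354 kWh
Cost = 0.354 kWh × $0.34/kWh = $0.12

$0.12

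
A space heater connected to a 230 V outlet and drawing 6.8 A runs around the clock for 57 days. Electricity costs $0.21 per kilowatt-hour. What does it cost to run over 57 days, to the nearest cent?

Power = 6.8 A × 230 V = 1564 W = 1.564 kW
Runtime = 24 h × 57 = 1368 h
Energy = 1.564 kW × 1368 h = 2139.552 kWh
Cost = 2139.552 kWh × $0.21/kWh = $449.31

$449.31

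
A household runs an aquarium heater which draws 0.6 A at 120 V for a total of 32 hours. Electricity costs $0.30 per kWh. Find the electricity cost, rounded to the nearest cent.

$0.69

Power = 0.6 A × 120 V = 72 W = 0.072 kW
Energy = 0.072 kW × 32 h = 2.304 kWh
Cost = 2.304 kWh × $0.30/kWh = $0.69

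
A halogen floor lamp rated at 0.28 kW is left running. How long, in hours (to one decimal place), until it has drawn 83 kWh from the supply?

296.4 h

Hours = 83 kWh ÷ 0.28 kW = 296.4 h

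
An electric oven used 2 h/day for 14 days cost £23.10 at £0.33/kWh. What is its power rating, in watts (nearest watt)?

Energy = £23.10 ÷ £0.33/kWh = 70 kWh
Runtime = 2 h/day × 14 days = 28 h
Power = 70 kWh ÷ 28 h = 2.5 kW = 2500 W

2500 W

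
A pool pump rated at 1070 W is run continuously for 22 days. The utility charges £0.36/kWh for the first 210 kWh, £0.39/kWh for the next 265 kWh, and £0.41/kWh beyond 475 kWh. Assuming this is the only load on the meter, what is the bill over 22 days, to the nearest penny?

£215.83

Runtime = 24 h × 22 = 528 h
Energy = 1.07 kW × 528 h = 564.96 kWh
Tier 1 (0–210 kWh): 210 × £0.36 = £75.6
Tier 2 (210–475 kWh): 265 × £0.39 = £103.35
Above 475 kWh: 89.96 × £0.41 = £36.8836
Bill = £215.83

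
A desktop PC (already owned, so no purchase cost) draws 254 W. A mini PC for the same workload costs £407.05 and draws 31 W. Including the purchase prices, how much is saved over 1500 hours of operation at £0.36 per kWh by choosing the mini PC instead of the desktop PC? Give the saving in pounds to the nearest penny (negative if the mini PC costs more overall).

-£286.63

desktop PC: £0.00 + (254/1000) kW × 1500 h × £0.36 = £0.00 + £137.16 = £137.16
mini PC: £407.05 + (31/1000) kW × 1500 h × £0.36 = £407.05 + £16.74 = £423.79
Saving = £137.16 − £423.79 = −£286.63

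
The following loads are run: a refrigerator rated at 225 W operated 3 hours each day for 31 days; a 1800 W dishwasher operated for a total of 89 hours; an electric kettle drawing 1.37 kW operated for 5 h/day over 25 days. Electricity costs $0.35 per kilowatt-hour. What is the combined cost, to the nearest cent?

refrigerator: Runtime = 3 h/day × 31 days = 93 h
refrigerator: 0.225 kW × 93 h = 20.925 kWh
dishwasher: 1.8 kW × 89 h = 160.2 kWh
electric kettle: Runtime = 5 h/day × 25 days = 125 h
electric kettle: 1.37 kW × 125 h = 171.25 kWh
Total energy = 352.375 kWh
Cost = 352.375 × $0.35 = $123.33

$123.33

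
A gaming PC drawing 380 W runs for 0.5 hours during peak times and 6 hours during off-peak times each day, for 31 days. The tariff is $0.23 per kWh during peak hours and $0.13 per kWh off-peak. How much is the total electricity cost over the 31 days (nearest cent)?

$10.54

Peak energy = 0.38 kW × 0.5 h × 31 = 5.89 kWh
Off-peak energy = 0.38 kW × 6 h × 31 = 70.68 kWh
Cost = 5.89 × $0.23 + 70.68 × $0.13 = $1.3547 + $9.1884 = $10.54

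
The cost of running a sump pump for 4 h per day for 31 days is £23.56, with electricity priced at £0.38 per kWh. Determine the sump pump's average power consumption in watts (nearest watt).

500 W

Energy = £23.56 ÷ £0.38/kWh = 62 kWh
Runtime = 4 h/day × 31 days = 124 h
Power = 62 kWh ÷ 124 h = 0.5 kW = 500 W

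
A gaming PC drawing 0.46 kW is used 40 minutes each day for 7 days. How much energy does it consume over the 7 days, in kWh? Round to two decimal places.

2.15 kWh

Runtime = 40 min × 7 = 280 min = 4.666666… h
Energy = 0.46 kW × 4.666666… h = 2.146666… kWh ≈ 2.15 kWh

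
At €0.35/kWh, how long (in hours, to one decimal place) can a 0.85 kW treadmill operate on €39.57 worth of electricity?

Energy available = €39.57 ÷ €0.35/kWh = 113.0571 kWh
Hours = 113.0571 kWh ÷ 0.85 kW = 133.0 h

133.0 h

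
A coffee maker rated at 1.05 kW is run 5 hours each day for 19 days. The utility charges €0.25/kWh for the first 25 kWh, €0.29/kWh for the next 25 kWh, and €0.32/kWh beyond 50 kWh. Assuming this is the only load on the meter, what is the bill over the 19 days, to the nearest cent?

€29.42

Runtime = 5 h/day × 19 days = 95 h
Energy = 1.05 kW × 95 h = 99.75 kWh
Tier 1 (0–25 kWh): 25 × €0.25 = €6.25
Tier 2 (25–50 kWh): 25 × €0.29 = €7.25
Above 50 kWh: 49.75 × €0.32 = €15.92
Bill = €29.42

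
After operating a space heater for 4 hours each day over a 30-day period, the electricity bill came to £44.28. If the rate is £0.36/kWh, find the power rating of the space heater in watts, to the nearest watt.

Energy = £44.28 ÷ £0.36/kWh = 123 kWh
Runtime = 4 h/day × 30 days = 120 h
Power = 123 kWh ÷ 120 h = 1.025 kW = 1025 W

1025 W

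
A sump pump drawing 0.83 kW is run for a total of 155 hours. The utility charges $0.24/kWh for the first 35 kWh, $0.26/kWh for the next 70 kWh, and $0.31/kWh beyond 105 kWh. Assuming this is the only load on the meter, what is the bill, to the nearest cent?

Energy = 0.83 kW × 155 h = 128.65 kWh
Tier 1 (0–35 kWh): 35 × $0.24 = $8.4
Tier 2 (35–105 kWh): 70 × $0.26 = $18.2
Above 105 kWh: 23.65 × $0.31 = $7.3315
Bill = $33.93

$33.93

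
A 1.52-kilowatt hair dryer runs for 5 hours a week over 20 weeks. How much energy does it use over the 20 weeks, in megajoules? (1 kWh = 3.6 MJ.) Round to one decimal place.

Runtime = 5 h/week × 20 weeks = 100 h
Energy = 1.52 kW × 100 h = 152 kWh
= 152 × 3.6 MJ = 547.2 MJ

547.2 MJ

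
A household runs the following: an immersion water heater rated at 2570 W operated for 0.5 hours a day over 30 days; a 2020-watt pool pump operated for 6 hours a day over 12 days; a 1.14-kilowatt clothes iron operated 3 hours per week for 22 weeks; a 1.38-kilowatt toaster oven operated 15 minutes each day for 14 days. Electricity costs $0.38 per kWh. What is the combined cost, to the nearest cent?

immersion water heater: Runtime = 0.5 h/day × 30 days = 15 h
immersion water heater: 2.57 kW × 15 h = 38.55 kWh
pool pump: Runtime = 6 h/day × 12 days = 72 h
pool pump: 2.02 kW × 72 h = 145.44 kWh
clothes iron: Runtime = 3 h/week × 22 weeks = 66 h
clothes iron: 1.14 kW × 66 h = 75.24 kWh
toaster oven: Runtime = 15 min × 14 = 210 min = 3.5 h
toaster oven: 1.38 kW × 3.5 h = 4.83 kWh
Total energy = 264.06 kWh
Cost = 264.06 × $0.38 = $100.34

$100.34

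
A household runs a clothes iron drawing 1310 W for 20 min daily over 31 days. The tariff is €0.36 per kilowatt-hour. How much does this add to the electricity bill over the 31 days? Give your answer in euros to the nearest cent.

€4.87

Runtime = 20 min × 31 = 620 min = 10.333333… h
Energy = 1.31 kW × 10.333333… h = 13.536666… kWh
Cost = 13.536666… kWh × €0.36/kWh = €4.87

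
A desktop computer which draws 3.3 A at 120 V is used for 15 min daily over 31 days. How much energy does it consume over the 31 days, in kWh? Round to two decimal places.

3.07 kWh

Power = 3.3 A × 120 V = 396 W = 0.396 kW
Runtime = 15 min × 31 = 465 min = 7.75 h
Energy = 0.396 kW × 7.75 h = 3.069 kWh ≈ 3.07 kWh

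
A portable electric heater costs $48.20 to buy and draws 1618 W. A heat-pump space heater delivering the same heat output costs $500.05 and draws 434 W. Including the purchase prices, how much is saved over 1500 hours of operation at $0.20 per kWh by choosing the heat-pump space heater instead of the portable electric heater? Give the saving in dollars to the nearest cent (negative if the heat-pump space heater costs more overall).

portable electric heater: $48.20 + (1618/1000) kW × 1500 h × $0.20 = $48.20 + $485.4 = $533.6
heat-pump space heater: $500.05 + (434/1000) kW × 1500 h × $0.20 = $500.05 + $130.2 = $630.25
Saving = $533.6 − $630.25 = −$96.65

-$96.65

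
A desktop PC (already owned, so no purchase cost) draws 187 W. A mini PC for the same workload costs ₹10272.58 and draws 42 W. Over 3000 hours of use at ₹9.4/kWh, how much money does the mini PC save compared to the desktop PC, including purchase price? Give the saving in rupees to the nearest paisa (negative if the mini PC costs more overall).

-₹6183.58

desktop PC: ₹0.00 + (187/1000) kW × 3000 h × ₹9.4 = ₹0.00 + ₹5273.4 = ₹5273.4
mini PC: ₹10272.58 + (42/1000) kW × 3000 h × ₹9.4 = ₹10272.58 + ₹1184.4 = ₹11456.98
Saving = ₹5273.4 − ₹11456.98 = −₹6183.58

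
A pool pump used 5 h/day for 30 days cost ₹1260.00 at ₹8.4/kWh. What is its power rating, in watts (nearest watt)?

1000 W

Energy = ₹1260.00 ÷ ₹8.4/kWh = 150 kWh
Runtime = 5 h/day × 30 days = 150 h
Power = 150 kWh ÷ 150 h = 1 kW = 1000 W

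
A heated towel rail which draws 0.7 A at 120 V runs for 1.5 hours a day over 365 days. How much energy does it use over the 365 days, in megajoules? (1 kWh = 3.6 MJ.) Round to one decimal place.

165.6 MJ

Power = 0.7 A × 120 V = 84 W = 0.084 kW
Runtime = 1.5 h/day × 365 days = 547.5 h
Energy = 0.084 kW × 547.5 h = 45.99 kWh
= 45.99 × 3.6 MJ = 165.6 MJ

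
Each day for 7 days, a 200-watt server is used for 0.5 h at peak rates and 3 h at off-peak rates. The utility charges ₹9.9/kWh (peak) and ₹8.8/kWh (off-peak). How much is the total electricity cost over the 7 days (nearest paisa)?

₹43.89

Peak energy = 0.2 kW × 0.5 h × 7 = 0.7 kWh
Off-peak energy = 0.2 kW × 3 h × 7 = 4.2 kWh
Cost = 0.7 × ₹9.9 + 4.2 × ₹8.8 = ₹6.93 + ₹36.96 = ₹43.89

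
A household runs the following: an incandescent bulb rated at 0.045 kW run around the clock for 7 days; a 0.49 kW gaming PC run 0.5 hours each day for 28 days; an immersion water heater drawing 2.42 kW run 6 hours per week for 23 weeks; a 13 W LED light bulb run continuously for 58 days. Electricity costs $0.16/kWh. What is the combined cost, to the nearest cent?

$58.64

incandescent bulb: Runtime = 24 h × 7 = 168 h
incandescent bulb: 0.045 kW × 168 h = 7.56 kWh
gaming PC: Runtime = 0.5 h/day × 28 days = 14 h
gaming PC: 0.49 kW × 14 h = 6.86 kWh
immersion water heater: Runtime = 6 h/week × 23 weeks = 138 h
immersion water heater: 2.42 kW × 138 h = 333.96 kWh
LED light bulb: Runtime = 24 h × 58 = 1392 h
LED light bulb: 0.013 kW × 1392 h = 18.096 kWh
Total energy = 366.476 kWh
Cost = 366.476 × $0.16 = $58.64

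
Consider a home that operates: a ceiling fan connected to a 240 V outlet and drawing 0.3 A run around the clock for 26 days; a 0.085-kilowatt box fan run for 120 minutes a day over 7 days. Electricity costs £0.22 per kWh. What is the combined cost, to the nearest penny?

£10.15

ceiling fan: Power = 0.3 A × 240 V = 72 W = 0.072 kW
ceiling fan: Runtime = 24 h × 26 = 624 h
ceiling fan: 0.072 kW × 624 h = 44.928 kWh
box fan: Runtime = 120 min × 7 = 840 min = 14 h
box fan: 0.085 kW × 14 h = 1.19 kWh
Total energy = 46.118 kWh
Cost = 46.118 × £0.22 = £10.15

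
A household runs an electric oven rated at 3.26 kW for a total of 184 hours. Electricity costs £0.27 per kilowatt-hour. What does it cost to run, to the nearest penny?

£161.96

Energy = 3.26 kW × 184 h = 599.84 kWh
Cost = 599.84 kWh × £0.27/kWh = £161.96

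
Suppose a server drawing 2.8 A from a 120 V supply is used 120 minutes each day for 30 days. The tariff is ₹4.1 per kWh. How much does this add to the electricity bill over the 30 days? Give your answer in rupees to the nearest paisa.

Power = 2.8 A × 120 V = 336 W = 0.336 kW
Runtime = 120 min × 30 = 3600 min = 60 h
Energy = 0.336 kW × 60 h = 20.16 kWh
Cost = 20.16 kWh × ₹4.1/kWh = ₹82.66

₹82.66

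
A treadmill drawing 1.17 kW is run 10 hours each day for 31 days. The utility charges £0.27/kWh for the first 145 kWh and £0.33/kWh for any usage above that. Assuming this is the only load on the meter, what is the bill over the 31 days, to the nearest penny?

£110.99

Runtime = 10 h/day × 31 days = 310 h
Energy = 1.17 kW × 310 h = 362.7 kWh
Tier 1 (0–145 kWh): 145 × £0.27 = £39.15
Above 145 kWh: 217.7 × £0.33 = £71.841
Bill = £110.99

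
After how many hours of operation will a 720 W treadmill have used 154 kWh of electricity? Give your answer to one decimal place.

213.9 h

Hours = 154 kWh ÷ 0.72 kW = 213.9 h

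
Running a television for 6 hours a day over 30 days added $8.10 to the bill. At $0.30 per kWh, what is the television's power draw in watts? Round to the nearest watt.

150 W

Energy = $8.10 ÷ $0.30/kWh = 27 kWh
Runtime = 6 h/day × 30 days = 180 h
Power = 27 kWh ÷ 180 h = 0.15 kW = 150 W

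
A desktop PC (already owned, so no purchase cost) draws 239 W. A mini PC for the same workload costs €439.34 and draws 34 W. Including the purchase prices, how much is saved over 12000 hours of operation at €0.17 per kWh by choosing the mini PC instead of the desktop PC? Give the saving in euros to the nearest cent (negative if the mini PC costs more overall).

desktop PC: €0.00 + (239/1000) kW × 12000 h × €0.17 = €0.00 + €487.56 = €487.56
mini PC: €439.34 + (34/1000) kW × 12000 h × €0.17 = €439.34 + €69.36 = €508.7
Saving = €487.56 − €508.7 = −€21.14

-€21.14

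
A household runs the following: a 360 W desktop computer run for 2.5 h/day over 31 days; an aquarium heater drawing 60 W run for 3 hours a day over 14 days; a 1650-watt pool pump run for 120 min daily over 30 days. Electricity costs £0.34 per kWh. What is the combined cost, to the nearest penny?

desktop computer: Runtime = 2.5 h/day × 31 days = 77.5 h
desktop computer: 0.36 kW × 77.5 h = 27.9 kWh
aquarium heater: Runtime = 3 h/day × 14 days = 42 h
aquarium heater: 0.06 kW × 42 h = 2.52 kWh
pool pump: Runtime = 120 min × 30 = 3600 min = 60 h
pool pump: 1.65 kW × 60 h = 99 kWh
Total energy = 129.42 kWh
Cost = 129.42 × £0.34 = £44.00

£44.00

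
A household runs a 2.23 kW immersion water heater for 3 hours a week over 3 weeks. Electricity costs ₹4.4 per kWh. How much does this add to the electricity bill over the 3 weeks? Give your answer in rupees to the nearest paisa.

₹88.31

Runtime = 3 h/week × 3 weeks = 9 h
Energy = 2.23 kW × 9 h = 20.07 kWh
Cost = 20.07 kWh × ₹4.4/kWh = ₹88.31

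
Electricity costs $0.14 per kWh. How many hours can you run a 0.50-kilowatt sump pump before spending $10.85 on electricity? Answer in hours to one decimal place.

155.0 h

Energy available = $10.85 ÷ $0.14/kWh = 77.5 kWh
Hours = 77.5 kWh ÷ 0.5 kW = 155.0 h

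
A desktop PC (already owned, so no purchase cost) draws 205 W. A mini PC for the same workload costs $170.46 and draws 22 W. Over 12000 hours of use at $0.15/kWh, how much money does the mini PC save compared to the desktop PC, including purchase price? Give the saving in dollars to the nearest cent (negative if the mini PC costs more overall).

$158.94

desktop PC: $0.00 + (205/1000) kW × 12000 h × $0.15 = $0.00 + $369 = $369
mini PC: $170.46 + (22/1000) kW × 12000 h × $0.15 = $170.46 + $39.6 = $210.06
Saving = $369 − $210.06 = $158.94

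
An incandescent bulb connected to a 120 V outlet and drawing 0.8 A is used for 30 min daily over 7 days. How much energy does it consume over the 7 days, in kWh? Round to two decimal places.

0.34 kWh

Power = 0.8 A × 120 V = 96 W = 0.096 kW
Runtime = 30 min × 7 = 210 min = 3.5 h
Energy = 0.096 kW × 3.5 h = 0.336 kWh ≈ 0.34 kWh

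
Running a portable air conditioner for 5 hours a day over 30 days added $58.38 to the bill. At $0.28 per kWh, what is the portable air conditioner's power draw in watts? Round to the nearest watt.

Energy = $58.38 ÷ $0.28/kWh = 208.5 kWh
Runtime = 5 h/day × 30 days = 150 h
Power = 208.5 kWh ÷ 150 h = 1.39 kW = 1390 W

1390 W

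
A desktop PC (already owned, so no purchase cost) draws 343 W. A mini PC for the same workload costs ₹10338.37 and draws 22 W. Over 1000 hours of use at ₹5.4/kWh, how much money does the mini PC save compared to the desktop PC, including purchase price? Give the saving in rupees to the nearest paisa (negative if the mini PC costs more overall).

desktop PC: ₹0.00 + (343/1000) kW × 1000 h × ₹5.4 = ₹0.00 + ₹1852.2 = ₹1852.2
mini PC: ₹10338.37 + (22/1000) kW × 1000 h × ₹5.4 = ₹10338.37 + ₹118.8 = ₹10457.17
Saving = ₹1852.2 − ₹10457.17 = −₹8604.97

-₹8604.97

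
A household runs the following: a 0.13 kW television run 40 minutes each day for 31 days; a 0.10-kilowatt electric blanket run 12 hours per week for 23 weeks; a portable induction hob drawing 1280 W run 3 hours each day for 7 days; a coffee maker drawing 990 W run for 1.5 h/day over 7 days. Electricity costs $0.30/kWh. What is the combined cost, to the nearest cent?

television: Runtime = 40 min × 31 = 1240 min = 20.666666… h
television: 0.13 kW × 20.666666… h = 2.686666… kWh
electric blanket: Runtime = 12 h/week × 23 weeks = 276 h
electric blanket: 0.1 kW × 276 h = 27.6 kWh
portable induction hob: Runtime = 3 h/day × 7 days = 21 h
portable induction hob: 1.28 kW × 21 h = 26.88 kWh
coffee maker: Runtime = 1.5 h/day × 7 days = 10.5 h
coffee maker: 0.99 kW × 10.5 h = 10.395 kWh
Total energy = 67.561666… kWh
Cost = 67.561666… × $0.30 = $20.27

$20.27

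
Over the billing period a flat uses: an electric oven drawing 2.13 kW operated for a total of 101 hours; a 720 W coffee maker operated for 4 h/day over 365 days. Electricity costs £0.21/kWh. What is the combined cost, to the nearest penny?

electric oven: 2.13 kW × 101 h = 215.13 kWh
coffee maker: Runtime = 4 h/day × 365 days = 1460 h
coffee maker: 0.72 kW × 1460 h = 1051.2 kWh
Total energy = 1266.33 kWh
Cost = 1266.33 × £0.21 = £265.93

£265.93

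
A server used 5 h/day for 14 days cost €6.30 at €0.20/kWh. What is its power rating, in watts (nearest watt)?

Energy = €6.30 ÷ €0.20/kWh = 31.5 kWh
Runtime = 5 h/day × 14 days = 70 h
Power = 31.5 kWh ÷ 70 h = 0.45 kW = 450 W

450 W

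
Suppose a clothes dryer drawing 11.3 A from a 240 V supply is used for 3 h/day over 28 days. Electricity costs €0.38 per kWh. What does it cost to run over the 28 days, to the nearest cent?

Power = 11.3 A × 240 V = 2712 W = 2.712 kW
Runtime = 3 h/day × 28 days = 84 h
Energy = 2.712 kW × 84 h = 227.808 kWh
Cost = 227.808 kWh × €0.38/kWh = €86.57

€86.57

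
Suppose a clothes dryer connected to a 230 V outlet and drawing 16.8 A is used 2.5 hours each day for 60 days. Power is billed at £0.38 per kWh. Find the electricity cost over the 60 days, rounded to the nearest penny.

Power = 16.8 A × 230 V = 3864 W = 3.864 kW
Runtime = 2.5 h/day × 60 days = 150 h
Energy = 3.864 kW × 150 h = 579.6 kWh
Cost = 579.6 kWh × £0.38/kWh = £220.25

£220.25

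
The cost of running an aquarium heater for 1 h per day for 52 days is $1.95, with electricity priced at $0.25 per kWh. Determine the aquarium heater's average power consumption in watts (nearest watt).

Energy = $1.95 ÷ $0.25/kWh = 7.8 kWh
Runtime = 1 h/day × 52 days = 52 h
Power = 7.8 kWh ÷ 52 h = 0.15 kW = 150 W

150 W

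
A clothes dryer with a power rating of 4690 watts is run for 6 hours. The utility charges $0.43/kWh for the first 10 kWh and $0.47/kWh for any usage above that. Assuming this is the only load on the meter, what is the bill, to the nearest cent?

$12.83

Energy = 4.69 kW × 6 h = 28.14 kWh
Tier 1 (0–10 kWh): 10 × $0.43 = $4.3
Above 10 kWh: 18.14 × $0.47 = $8.5258
Bill = $12.83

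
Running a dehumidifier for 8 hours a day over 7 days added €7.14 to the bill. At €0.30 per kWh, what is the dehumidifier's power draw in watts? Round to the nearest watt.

425 W

Energy = €7.14 ÷ €0.30/kWh = 23.8 kWh
Runtime = 8 h/day × 7 days = 56 h
Power = 23.8 kWh ÷ 56 h = 0.425 kW = 425 W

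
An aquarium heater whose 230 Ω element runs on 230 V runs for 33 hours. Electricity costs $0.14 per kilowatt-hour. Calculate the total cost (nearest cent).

$1.06

Power = V²/R = 230²/230 = 230 W = 0.23 kW
Energy = 0.23 kW × 33 h = 7.59 kWh
Cost = 7.59 kWh × $0.14/kWh = $1.06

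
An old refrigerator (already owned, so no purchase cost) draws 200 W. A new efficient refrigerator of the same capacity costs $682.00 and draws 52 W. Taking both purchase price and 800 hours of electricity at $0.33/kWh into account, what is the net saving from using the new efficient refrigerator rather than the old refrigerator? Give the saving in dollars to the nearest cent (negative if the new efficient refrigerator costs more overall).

old refrigerator: $0.00 + (200/1000) kW × 800 h × $0.33 = $0.00 + $52.8 = $52.8
new efficient refrigerator: $682.00 + (52/1000) kW × 800 h × $0.33 = $682.00 + $13.728 = $695.728
Saving = $52.8 − $695.728 = −$642.928 → -$642.93

-$642.93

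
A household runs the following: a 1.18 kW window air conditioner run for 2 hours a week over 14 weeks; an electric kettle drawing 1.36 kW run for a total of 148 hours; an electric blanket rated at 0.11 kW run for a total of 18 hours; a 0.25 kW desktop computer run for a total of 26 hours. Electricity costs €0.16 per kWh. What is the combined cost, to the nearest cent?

€38.85

window air conditioner: Runtime = 2 h/week × 14 weeks = 28 h
window air conditioner: 1.18 kW × 28 h = 33.04 kWh
electric kettle: 1.36 kW × 148 h = 201.28 kWh
electric blanket: 0.11 kW × 18 h = 1.98 kWh
desktop computer: 0.25 kW × 26 h = 6.5 kWh
Total energy = 242.8 kWh
Cost = 242.8 × €0.16 = €38.85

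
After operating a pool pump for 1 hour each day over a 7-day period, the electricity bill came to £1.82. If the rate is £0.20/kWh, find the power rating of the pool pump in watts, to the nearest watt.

Energy = £1.82 ÷ £0.20/kWh = 9.1 kWh
Runtime = 1 h/day × 7 days = 7 h
Power = 9.1 kWh ÷ 7 h = 1.3 kW = 1300 W

1300 W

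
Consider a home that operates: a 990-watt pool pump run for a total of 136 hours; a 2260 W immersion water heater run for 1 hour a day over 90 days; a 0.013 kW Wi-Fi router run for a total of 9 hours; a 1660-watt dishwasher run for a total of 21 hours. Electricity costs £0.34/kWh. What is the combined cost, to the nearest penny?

pool pump: 0.99 kW × 136 h = 134.64 kWh
immersion water heater: Runtime = 1 h/day × 90 days = 90 h
immersion water heater: 2.26 kW × 90 h = 203.4 kWh
Wi-Fi router: 0.013 kW × 9 h = 0.117 kWh
dishwasher: 1.66 kW × 21 h = 34.86 kWh
Total energy = 373.017 kWh
Cost = 373.017 × £0.34 = £126.83

£126.83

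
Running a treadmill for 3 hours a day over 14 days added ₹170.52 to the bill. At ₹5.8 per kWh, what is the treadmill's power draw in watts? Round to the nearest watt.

Energy = ₹170.52 ÷ ₹5.8/kWh = 29.4 kWh
Runtime = 3 h/day × 14 days = 42 h
Power = 29.4 kWh ÷ 42 h = 0.7 kW = 700 W

700 W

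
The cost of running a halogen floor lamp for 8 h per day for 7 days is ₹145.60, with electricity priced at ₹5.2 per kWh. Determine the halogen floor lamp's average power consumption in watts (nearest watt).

500 W

Energy = ₹145.60 ÷ ₹5.2/kWh = 28 kWh
Runtime = 8 h/day × 7 days = 56 h
Power = 28 kWh ÷ 56 h = 0.5 kW = 500 W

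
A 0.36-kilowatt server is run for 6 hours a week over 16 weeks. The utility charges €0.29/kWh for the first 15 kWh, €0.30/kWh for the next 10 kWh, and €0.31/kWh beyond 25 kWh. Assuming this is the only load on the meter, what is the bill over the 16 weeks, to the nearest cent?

Runtime = 6 h/week × 16 weeks = 96 h
Energy = 0.36 kW × 96 h = 34.56 kWh
Tier 1 (0–15 kWh): 15 × €0.29 = €4.35
Tier 2 (15–25 kWh): 10 × €0.30 = €3
Above 25 kWh: 9.56 × €0.31 = €2.9636
Bill = €10.31

€10.31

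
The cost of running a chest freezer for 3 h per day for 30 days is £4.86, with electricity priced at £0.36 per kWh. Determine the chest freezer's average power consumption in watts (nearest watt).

150 W

Energy = £4.86 ÷ £0.36/kWh = 13.5 kWh
Runtime = 3 h/day × 30 days = 90 h
Power = 13.5 kWh ÷ 90 h = 0.15 kW = 150 W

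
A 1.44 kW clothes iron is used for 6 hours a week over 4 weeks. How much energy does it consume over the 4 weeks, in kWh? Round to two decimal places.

34.56 kWh

Runtime = 6 h/week × 4 weeks = 24 h
Energy = 1.44 kW × 24 h = 34.56 kWh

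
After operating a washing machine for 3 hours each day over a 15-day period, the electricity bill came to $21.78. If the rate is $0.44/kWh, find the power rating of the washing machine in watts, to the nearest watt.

Energy = $21.78 ÷ $0.44/kWh = 49.5 kWh
Runtime = 3 h/day × 15 days = 45 h
Power = 49.5 kWh ÷ 45 h = 1.1 kW = 1100 W

1100 W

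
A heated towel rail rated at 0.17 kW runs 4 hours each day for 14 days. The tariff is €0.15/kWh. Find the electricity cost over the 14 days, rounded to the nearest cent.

Runtime = 4 h/day × 14 days = 56 h
Energy = 0.17 kW × 56 h = 9.52 kWh
Cost = 9.52 kWh × €0.15/kWh = €1.43

€1.43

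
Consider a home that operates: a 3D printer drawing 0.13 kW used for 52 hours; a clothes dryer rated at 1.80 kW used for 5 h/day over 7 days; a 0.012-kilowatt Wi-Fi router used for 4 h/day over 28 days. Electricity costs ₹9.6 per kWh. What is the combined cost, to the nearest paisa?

3D printer: 0.13 kW × 52 h = 6.76 kWh
clothes dryer: Runtime = 5 h/day × 7 days = 35 h
clothes dryer: 1.8 kW × 35 h = 63 kWh
Wi-Fi router: Runtime = 4 h/day × 28 days = 112 h
Wi-Fi router: 0.012 kW × 112 h = 1.344 kWh
Total energy = 71.104 kWh
Cost = 71.104 × ₹9.6 = ₹682.60

₹682.60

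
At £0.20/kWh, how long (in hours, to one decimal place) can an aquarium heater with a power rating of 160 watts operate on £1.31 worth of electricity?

Energy available = £1.31 ÷ £0.20/kWh = 6.55 kWh
Hours = 6.55 kWh ÷ 0.16 kW = 40.9 h

40.9 h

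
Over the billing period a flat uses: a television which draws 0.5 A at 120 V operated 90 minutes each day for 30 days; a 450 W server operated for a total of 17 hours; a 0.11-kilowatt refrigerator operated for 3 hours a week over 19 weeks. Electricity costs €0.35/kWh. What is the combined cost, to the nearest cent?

€5.82

television: Power = 0.5 A × 120 V = 60 W = 0.06 kW
television: Runtime = 90 min × 30 = 2700 min = 45 h
television: 0.06 kW × 45 h = 2.7 kWh
server: 0.45 kW × 17 h = 7.65 kWh
refrigerator: Runtime = 3 h/week × 19 weeks = 57 h
refrigerator: 0.11 kW × 57 h = 6.27 kWh
Total energy = 16.62 kWh
Cost = 16.62 × €0.35 = €5.82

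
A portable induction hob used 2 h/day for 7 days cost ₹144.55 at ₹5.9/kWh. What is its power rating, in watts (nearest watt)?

1750 W

Energy = ₹144.55 ÷ ₹5.9/kWh = 24.5 kWh
Runtime = 2 h/day × 7 days = 14 h
Power = 24.5 kWh ÷ 14 h = 1.75 kW = 1750 W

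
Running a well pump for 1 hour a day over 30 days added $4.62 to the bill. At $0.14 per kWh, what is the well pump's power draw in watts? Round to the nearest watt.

1100 W

Energy = $4.62 ÷ $0.14/kWh = 33 kWh
Runtime = 1 h/day × 30 days = 30 h
Power = 33 kWh ÷ 30 h = 1.1 kW = 1100 W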